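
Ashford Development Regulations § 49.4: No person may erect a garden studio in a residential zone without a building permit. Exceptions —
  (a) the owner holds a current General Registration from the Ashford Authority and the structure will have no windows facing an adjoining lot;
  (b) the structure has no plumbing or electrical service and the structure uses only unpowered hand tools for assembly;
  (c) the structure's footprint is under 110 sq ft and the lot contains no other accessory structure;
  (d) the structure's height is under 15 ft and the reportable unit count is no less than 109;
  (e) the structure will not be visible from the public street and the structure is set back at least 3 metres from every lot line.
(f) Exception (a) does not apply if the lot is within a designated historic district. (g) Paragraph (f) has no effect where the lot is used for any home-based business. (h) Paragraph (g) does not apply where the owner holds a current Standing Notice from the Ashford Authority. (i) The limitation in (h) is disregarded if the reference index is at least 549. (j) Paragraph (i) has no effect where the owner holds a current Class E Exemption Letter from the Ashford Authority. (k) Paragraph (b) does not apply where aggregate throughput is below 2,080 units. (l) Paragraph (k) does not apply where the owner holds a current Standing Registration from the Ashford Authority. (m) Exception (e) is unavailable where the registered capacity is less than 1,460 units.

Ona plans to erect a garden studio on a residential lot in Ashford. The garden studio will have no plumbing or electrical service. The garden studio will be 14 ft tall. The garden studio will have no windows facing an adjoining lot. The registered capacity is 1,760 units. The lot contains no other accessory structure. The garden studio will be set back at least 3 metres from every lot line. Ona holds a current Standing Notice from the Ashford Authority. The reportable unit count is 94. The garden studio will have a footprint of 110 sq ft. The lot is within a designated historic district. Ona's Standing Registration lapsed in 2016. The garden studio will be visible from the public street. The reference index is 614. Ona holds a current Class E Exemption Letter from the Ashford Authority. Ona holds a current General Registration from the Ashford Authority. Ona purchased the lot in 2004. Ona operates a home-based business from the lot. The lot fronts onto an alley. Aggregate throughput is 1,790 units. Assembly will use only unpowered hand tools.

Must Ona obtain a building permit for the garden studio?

All of (a)'s requirements are met (a current General Registration is held; no windows face an adjoining lot). However, paragraphs (f)–(j) must be considered: (f) operates against (a): the lot is in a historic district. (g) applies (a home-based business operates on the lot), but is set aside by (h): (h) is triggered — a current Standing Notice is held. (i) would limit (h) — the reference index is 614, meeting the 549 threshold — but (j) sets (i) aside: (j) operates against (i): a current Class E Exemption Letter is held. (a) is therefore removed.
Exception (b): there is no plumbing or electrical service; assembly uses only hand tools — every condition holds. But: (k) applies — aggregate throughput is 1,790 units, below the 2,080 units limit. (l) is not triggered (no current Standing Registration is held), so (k) stands. So (b) is unavailable.
Exception (c) requires that the structure's footprint is under 110 sq ft; but the structure's footprint is 110 sq ft, not under 110 sq ft, so (c) is unavailable.
Exception (d) does not apply: the reportable unit count is 94, short of 109.
Exception (e) fails — the structure will be visible from the street.
Every exception is unavailable, so the rule governs.

Yes — Ona must obtain a building permit.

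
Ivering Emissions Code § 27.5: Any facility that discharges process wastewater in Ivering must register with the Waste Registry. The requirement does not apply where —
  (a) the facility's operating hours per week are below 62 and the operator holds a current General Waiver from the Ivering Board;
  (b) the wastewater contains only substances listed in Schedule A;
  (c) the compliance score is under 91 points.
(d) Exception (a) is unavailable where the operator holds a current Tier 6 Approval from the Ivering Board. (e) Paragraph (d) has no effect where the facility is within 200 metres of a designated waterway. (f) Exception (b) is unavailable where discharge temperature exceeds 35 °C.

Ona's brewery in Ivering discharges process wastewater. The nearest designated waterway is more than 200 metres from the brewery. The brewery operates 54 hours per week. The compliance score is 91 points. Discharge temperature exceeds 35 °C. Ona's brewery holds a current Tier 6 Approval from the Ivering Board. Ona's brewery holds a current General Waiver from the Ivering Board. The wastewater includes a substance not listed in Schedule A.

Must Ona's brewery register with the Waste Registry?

All of (a)'s requirements are met (the facility's operating hours per week are 54, below the 62 limit; a current General Waiver is held). However, paragraphs (d)–(e) must be considered: (d) operates against (a): a current Tier 6 Approval is held. (e) is inapplicable (the brewery is more than 200 m from any designated waterway), so (d) stands. Exception (a) does not apply.
Exception (b) does not apply: the wastewater includes a non-Schedule-A substance.
Exception (c) fails — the compliance score is 91 points, not under 91 points.
No exception displaces § 27.5.

Yes — Ona's brewery must register with the Waste Registry.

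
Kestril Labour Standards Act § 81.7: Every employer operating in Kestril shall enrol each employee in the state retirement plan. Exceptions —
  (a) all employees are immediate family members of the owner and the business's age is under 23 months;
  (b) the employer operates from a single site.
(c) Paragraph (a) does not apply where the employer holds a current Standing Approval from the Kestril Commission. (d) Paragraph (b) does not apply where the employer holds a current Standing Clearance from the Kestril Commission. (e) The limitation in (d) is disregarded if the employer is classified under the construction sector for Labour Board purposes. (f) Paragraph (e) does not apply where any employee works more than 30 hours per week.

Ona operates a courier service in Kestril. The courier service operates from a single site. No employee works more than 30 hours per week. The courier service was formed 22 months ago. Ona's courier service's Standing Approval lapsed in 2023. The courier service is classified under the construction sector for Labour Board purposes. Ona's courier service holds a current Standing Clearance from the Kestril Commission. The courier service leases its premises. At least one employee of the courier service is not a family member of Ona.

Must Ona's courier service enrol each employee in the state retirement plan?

Exception (a) does not apply: at least one employee is not a family member.
All of (b)'s requirements are met (the employer operates from a single site). Under paragraphs (d)–(f): (d) would limit (b) — a current Standing Clearance is held — but (e) sets (d) aside: (e) is engaged — the courier service is classified under the construction sector. (f), which would lift (e), is not triggered — no employee exceeds 30 hours/week. So (b) applies.

No — exception (b) applies; Ona's courier service is not required to enrol each employee in the state retirement plan.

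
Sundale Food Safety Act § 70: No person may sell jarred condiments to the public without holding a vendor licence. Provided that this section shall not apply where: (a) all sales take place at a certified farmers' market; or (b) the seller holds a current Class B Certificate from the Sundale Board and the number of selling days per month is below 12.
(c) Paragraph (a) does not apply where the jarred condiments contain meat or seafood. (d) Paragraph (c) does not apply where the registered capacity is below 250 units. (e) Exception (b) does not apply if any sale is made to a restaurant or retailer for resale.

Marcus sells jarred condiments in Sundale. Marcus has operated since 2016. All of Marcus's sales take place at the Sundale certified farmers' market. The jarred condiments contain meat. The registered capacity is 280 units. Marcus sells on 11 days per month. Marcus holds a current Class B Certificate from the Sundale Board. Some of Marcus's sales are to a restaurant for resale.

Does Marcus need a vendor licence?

Exception (a) is satisfied on its face — all sales are at a certified farmers' market. But applying paragraphs (c)–(d): (c) applies — the jarred condiments contain meat. (d), which would lift (c), is not triggered — the registered capacity is 280 units, not below 250 units. So (a) is unavailable.
Exception (b)'s conditions are all satisfied: a current Class B Certificate is held; the number of selling days per month is 11, below the 12 limit. Turning to paragraph (e): (e) operates against (b): some sales are to a restaurant for resale. So (b) is unavailable.
No exception applies. The general rule governs.

Yes — Marcus must hold a vendor licence.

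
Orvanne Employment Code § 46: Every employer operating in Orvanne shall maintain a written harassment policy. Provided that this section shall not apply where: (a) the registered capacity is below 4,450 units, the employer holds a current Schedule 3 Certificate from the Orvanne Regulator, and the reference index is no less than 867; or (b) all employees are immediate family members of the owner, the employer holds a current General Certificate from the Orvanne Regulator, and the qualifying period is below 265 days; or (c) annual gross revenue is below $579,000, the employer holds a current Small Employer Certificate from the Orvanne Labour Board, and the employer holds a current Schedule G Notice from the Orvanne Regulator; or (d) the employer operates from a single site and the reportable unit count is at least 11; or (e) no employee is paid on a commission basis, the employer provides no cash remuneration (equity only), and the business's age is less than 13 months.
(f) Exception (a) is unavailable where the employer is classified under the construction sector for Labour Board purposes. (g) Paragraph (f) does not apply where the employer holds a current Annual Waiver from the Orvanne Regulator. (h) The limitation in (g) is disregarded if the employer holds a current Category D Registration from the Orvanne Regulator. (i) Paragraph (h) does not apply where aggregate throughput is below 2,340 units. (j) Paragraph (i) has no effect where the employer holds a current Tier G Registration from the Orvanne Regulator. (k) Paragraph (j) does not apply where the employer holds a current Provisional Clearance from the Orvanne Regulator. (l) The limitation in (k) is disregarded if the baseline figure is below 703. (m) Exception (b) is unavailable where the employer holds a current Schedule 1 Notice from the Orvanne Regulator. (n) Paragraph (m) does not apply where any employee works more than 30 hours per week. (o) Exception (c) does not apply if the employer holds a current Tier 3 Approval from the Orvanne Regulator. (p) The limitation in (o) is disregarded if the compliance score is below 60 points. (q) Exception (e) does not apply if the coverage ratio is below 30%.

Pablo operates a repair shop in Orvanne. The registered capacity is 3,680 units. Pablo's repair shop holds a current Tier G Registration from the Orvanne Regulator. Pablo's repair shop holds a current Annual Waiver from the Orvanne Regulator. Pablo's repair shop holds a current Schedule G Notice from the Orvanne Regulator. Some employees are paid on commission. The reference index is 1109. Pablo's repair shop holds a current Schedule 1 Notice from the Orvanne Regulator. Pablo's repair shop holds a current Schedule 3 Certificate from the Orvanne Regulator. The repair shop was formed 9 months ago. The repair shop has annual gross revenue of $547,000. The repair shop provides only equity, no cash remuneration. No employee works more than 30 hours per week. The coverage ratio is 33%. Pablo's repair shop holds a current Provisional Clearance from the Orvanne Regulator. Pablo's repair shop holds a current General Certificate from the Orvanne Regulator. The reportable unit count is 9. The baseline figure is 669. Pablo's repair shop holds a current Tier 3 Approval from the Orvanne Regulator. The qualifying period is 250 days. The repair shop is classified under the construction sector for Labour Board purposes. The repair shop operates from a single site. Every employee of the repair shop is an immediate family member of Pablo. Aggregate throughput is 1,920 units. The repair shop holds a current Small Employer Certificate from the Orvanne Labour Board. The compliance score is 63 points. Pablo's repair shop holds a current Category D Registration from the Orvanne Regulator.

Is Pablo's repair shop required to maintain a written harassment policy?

Exception (a): the registered capacity is 3,680 units, below the 4,450 units limit; a current Schedule 3 Certificate is held; the reference index is 1,109, meeting the 867 threshold — every condition holds. However, paragraphs (f)–(l) must be considered: (f) operates against (a): the repair shop is classified under the construction sector. (g) would limit (f) — a current Annual Waiver is held — but (h) sets (g) aside: (h) operates against (g): a current Category D Registration is held. (i) is triggered (aggregate throughput is 1,920 units, below the 2,340 units limit), but is set aside by (j): (j) operates against (i): a current Tier G Registration is held. (k) is engaged (a current Provisional Clearance is held), but is itself disapplied by (l): (l) applies — the baseline figure is 669, below the 703 limit. So (a) is unavailable.
Exception (b) is satisfied on its face — every employee is an immediate family member; a current General Certificate is held; the qualifying period is 250 days, below the 265 days limit. However, paragraphs (m)–(n) must be considered: (m) operates — a current Schedule 1 Notice is held. (n) does not operate here (no employee exceeds 30 hours/week), so (m) stands. So (b) is unavailable.
Exception (c)'s conditions are all satisfied: annual gross revenue is $547,000, below the $579,000 limit; a current Small Employer Certificate is held; a current Schedule G Notice is held. Turning to paragraphs (o)–(p): (o) applies — a current Tier 3 Approval is held. (p), which would lift (o), is inapplicable — the compliance score is 63 points, not below 60 points. (c) is therefore removed.
Exception (d) fails — the reportable unit count is 9, short of 11.
Exception (e) does not apply: some employees are paid on commission.
None of the exceptions is available; § 46 applies in full.

Yes — Pablo's repair shop must maintain a written harassment policy.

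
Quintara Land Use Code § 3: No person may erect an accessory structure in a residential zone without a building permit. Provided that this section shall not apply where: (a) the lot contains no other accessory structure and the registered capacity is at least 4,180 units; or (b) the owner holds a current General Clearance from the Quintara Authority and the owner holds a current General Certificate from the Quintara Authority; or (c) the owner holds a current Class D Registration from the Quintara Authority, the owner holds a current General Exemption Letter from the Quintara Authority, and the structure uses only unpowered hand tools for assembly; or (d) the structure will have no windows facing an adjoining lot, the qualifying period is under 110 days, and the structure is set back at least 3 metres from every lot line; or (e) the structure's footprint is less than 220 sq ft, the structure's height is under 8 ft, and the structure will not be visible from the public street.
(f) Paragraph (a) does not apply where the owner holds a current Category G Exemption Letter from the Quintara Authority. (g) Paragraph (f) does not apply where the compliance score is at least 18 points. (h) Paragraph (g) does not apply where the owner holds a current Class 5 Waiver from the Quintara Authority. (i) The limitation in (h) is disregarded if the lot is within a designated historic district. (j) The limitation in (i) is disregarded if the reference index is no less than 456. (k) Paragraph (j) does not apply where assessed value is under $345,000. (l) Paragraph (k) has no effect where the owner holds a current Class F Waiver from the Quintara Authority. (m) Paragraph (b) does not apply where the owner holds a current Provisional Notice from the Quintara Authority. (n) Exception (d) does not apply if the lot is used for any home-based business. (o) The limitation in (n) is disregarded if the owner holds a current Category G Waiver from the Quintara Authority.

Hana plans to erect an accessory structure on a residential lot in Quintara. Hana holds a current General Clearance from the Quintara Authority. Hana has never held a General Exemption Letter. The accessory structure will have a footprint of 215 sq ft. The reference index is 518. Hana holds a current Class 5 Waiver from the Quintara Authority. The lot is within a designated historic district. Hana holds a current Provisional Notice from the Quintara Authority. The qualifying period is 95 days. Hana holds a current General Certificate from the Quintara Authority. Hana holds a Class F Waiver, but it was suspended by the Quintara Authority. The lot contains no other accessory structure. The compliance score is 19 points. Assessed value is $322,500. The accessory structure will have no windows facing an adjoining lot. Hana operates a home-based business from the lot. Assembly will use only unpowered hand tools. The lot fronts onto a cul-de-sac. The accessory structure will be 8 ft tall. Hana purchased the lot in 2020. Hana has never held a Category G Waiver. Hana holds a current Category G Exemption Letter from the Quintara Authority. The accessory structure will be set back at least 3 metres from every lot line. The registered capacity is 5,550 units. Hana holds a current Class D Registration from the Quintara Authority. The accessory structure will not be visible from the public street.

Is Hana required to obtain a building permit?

Exception (a): the lot has no other accessory structure; the registered capacity is 5,550 units, meeting the 4,180 units threshold — every condition holds. Considering the limiting provisions: (f) applies (a current Category G Exemption Letter is held), but yields to (g): (g) operates against (f): the compliance score is 19 points, meeting the 18 points threshold. (h) applies (a current Class 5 Waiver is held), but is displaced by (i): (i) is engaged — the lot is in a historic district. (j) would limit (i) — the reference index is 518, meeting the 456 threshold — but (k) sets (j) aside: (k) operates — assessed value is $322,500, under the $345,000 limit. (l), which would lift (k), is not triggered — the Class F Waiver is not current. (a) remains available.
All of (b)'s requirements are met (a current General Clearance is held; a current General Certificate is held). Turning to paragraph (m): (m) operates against (b): a current Provisional Notice is held. Exception (b) does not apply.
Exception (c) requires that the owner holds a current General Exemption Letter from the Quintara Authority; but there is no General Exemption Letter in force, so (c) is unavailable.
All of (d)'s requirements are met (no windows face an adjoining lot; the qualifying period is 95 days, under the 110 days limit; the setback is at least 3 m on every side). However, paragraphs (n)–(o) must be considered: (n) operates against (d): a home-based business operates on the lot. (o), which would lift (n), is not engaged — the Category G Waiver is not current. So (d) is unavailable.
Exception (e) requires that the structure's height is under 8 ft; but the structure's height is 8 ft, not under 8 ft, so (e) is unavailable.

No — exception (a) applies; Hana does not need a building permit.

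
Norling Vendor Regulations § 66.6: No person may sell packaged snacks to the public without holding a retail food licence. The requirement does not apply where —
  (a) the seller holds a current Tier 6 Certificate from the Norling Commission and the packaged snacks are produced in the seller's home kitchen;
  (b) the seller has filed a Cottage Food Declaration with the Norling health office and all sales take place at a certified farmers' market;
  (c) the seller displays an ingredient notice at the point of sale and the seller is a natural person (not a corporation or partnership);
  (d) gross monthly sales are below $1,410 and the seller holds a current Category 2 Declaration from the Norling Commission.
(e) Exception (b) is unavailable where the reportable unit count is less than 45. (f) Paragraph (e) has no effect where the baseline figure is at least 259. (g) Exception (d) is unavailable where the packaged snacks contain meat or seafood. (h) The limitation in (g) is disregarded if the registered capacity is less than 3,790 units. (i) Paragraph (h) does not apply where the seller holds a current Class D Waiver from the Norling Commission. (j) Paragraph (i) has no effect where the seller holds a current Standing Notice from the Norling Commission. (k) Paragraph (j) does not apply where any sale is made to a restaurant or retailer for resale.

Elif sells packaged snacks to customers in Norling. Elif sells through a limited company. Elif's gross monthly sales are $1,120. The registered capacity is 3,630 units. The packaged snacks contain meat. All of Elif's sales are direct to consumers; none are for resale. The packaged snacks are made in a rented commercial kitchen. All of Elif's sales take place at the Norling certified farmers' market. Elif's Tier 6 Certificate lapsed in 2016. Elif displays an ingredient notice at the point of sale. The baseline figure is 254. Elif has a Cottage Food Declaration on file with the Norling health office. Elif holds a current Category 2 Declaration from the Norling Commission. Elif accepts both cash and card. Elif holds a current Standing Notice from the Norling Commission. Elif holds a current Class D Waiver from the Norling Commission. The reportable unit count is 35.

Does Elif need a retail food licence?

No — exception (d) applies; Elif is not required to hold a retail food licence.

Exception (a) fails — the Tier 6 Certificate is not current.
Exception (b)'s conditions are all satisfied: a Cottage Food Declaration is on file; all sales are at a certified farmers' market. But applying paragraphs (e)–(f): (e) applies — the reportable unit count is 35, less than the 45 limit. (f) is inapplicable (the baseline figure is 254, short of 259), so (e) stands. Exception (b) does not apply.
Exception (c) does not apply: the seller operates through a limited company.
Exception (d)'s conditions are all satisfied: gross monthly sales are $1,120, below the $1,410 limit; a current Category 2 Declaration is held. Under paragraphs (g)–(k): (g) would limit (d) — the packaged snacks contain meat — but (h) sets (g) aside: (h) operates against (g): the registered capacity is 3,630 units, less than the 3,790 units limit. (i) would limit (h) — a current Class D Waiver is held — but (j) sets (i) aside: (j) operates against (i): a current Standing Notice is held. (k), which would lift (j), does not operate here — no sales are for resale. So (d) applies.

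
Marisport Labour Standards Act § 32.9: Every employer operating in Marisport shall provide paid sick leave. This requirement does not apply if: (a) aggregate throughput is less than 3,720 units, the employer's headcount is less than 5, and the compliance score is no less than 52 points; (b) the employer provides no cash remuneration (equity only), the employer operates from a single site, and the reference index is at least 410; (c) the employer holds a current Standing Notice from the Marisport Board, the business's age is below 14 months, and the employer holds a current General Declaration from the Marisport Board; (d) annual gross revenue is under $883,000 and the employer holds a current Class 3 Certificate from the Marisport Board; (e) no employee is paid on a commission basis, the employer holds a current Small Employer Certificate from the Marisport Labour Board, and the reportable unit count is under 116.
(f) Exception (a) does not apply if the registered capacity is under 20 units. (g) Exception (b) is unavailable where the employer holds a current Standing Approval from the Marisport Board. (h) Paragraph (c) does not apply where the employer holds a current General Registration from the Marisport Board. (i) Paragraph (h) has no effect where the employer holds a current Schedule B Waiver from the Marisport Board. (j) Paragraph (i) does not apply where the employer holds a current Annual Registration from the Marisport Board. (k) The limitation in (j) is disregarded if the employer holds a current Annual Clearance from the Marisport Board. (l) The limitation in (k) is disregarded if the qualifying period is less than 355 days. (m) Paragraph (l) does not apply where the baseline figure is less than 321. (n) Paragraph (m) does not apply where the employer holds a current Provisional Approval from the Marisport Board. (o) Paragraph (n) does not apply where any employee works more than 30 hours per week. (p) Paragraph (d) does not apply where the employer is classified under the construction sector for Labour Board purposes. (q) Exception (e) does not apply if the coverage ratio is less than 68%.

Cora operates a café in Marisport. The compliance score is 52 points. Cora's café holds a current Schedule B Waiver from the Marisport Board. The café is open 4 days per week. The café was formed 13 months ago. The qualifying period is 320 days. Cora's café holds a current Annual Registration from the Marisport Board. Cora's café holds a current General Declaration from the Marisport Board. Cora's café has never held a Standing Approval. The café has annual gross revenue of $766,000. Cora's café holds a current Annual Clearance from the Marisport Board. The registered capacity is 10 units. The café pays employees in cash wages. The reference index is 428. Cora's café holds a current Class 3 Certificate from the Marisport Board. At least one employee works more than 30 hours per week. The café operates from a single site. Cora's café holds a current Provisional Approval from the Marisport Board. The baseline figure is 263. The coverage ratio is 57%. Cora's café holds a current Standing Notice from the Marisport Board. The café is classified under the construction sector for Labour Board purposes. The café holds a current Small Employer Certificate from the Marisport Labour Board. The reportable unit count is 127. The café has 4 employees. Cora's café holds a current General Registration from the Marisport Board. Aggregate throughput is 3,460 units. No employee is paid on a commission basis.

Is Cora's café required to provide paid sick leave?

No — exception (c) applies; Cora's café is not required to provide paid sick leave.

Exception (a): aggregate throughput is 3,460 units, less than the 3,720 units limit; the employer's headcount is 4, less than the 5 limit; the compliance score is 52 points, meeting the 52 points threshold — every condition holds. However, paragraph (f) must be considered: (f) is triggered — the registered capacity is 10 units, under the 20 units limit. (a) is therefore removed.
Exception (b) fails — employees are paid cash wages.
All of (c)'s requirements are met (a current Standing Notice is held; the business's age is 13 months, below the 14 months limit; a current General Declaration is held). Under paragraphs (h)–(o): (h) applies (a current General Registration is held), but is overridden by (i): (i) operates against (h): a current Schedule B Waiver is held. (j) applies (a current Annual Registration is held), but yields to (k): (k) operates against (j): a current Annual Clearance is held. (l) would limit (k) — the qualifying period is 320 days, less than the 355 days limit — but (m) sets (l) aside: (m) is engaged — the baseline figure is 263, less than the 321 limit. (n) would limit (m) — a current Provisional Approval is held — but (o) sets (n) aside: (o) applies — at least one employee exceeds 30 hours/week. So (c) applies.
Exception (d)'s conditions are all satisfied: annual gross revenue is $766,000, under the $883,000 limit; a current Class 3 Certificate is held. But applying paragraph (p): (p) applies — the café is classified under the construction sector. (d) is therefore removed.
Exception (e) fails — the reportable unit count is 127, not under 116.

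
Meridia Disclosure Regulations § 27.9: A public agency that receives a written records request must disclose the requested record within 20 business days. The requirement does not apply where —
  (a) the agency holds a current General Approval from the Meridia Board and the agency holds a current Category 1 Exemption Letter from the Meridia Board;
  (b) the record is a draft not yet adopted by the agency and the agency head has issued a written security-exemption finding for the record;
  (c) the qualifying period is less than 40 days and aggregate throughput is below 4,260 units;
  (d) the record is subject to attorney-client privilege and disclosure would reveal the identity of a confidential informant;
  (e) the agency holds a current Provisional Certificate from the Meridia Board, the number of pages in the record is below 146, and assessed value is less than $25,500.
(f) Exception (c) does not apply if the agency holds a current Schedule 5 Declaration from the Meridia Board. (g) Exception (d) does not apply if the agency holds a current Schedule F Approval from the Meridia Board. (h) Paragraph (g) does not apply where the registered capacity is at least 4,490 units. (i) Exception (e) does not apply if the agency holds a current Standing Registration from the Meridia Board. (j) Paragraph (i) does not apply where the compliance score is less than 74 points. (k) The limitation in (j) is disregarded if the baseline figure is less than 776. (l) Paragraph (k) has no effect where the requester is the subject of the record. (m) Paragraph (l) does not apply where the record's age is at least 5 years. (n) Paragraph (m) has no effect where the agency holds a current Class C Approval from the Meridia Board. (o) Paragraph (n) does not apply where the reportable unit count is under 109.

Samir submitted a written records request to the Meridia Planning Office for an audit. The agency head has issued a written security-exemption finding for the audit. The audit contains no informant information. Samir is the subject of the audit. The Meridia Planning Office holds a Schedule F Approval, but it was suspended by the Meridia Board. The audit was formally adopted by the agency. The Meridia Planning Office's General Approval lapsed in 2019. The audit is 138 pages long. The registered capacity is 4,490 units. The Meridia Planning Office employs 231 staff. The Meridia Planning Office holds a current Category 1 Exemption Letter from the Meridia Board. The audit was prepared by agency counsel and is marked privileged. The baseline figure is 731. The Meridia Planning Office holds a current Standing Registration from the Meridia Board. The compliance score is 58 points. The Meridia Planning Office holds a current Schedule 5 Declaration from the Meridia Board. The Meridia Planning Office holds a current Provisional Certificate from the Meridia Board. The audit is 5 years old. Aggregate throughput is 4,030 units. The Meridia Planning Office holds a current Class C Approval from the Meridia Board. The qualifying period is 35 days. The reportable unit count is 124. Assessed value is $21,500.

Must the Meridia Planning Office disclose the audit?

No — exception (e) applies; the Meridia Planning Office is not required to disclose the audit.

Exception (a) fails — no current General Approval is held.
Exception (b) does not apply: the audit has been formally adopted.
Exception (c)'s conditions are all satisfied: the qualifying period is 35 days, less than the 40 days limit; aggregate throughput is 4,030 units, below the 4,260 units limit. However, paragraph (f) must be considered: (f) operates against (c): a current Schedule 5 Declaration is held. Exception (c) does not apply.
Exception (d) fails — the audit contains no informant information.
All of (e)'s requirements are met (a current Provisional Certificate is held; the number of pages in the record is 138, below the 146 limit; assessed value is $21,500, less than the $25,500 limit). Applying paragraphs (i)–(o): (i) is triggered (a current Standing Registration is held), but yields to (j): (j) operates against (i): the compliance score is 58 points, less than the 74 points limit. (k) would limit (j) — the baseline figure is 731, less than the 776 limit — but (l) sets (k) aside: (l) operates — Samir is the subject of the audit. (m) would limit (l) — the record's age is 5 years, meeting the 5 years threshold — but (n) sets (m) aside: (n) operates — a current Class C Approval is held. (o) is not triggered (the reportable unit count is 124, not under 109), so (n) stands. Exception (e) stands.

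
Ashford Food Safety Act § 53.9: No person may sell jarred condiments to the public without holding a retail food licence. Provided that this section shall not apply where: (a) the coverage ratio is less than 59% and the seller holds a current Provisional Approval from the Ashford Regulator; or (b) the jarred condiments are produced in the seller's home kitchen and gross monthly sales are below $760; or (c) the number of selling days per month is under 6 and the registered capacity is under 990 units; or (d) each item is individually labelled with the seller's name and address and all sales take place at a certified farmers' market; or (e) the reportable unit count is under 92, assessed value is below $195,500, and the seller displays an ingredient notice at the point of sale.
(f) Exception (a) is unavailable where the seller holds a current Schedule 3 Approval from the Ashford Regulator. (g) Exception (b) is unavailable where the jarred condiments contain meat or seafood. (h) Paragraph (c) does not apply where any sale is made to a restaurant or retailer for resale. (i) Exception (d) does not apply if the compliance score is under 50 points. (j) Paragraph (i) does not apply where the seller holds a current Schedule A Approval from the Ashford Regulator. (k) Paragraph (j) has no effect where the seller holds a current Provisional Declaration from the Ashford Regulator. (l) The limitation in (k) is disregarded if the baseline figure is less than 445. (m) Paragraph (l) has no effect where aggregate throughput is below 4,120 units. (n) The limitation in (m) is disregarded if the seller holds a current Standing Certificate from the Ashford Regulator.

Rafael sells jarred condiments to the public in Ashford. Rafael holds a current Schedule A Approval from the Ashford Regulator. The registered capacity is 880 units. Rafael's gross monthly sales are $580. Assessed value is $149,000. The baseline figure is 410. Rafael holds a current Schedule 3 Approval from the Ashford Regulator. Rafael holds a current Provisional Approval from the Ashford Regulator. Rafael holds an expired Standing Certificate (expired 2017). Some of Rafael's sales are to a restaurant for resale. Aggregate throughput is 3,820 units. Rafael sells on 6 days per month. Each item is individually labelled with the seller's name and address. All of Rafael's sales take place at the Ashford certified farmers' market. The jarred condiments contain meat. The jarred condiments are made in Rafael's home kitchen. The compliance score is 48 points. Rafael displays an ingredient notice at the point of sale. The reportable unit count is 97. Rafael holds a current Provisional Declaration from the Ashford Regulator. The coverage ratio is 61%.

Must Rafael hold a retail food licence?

Exception (a) fails — the coverage ratio is 61%, not less than 59%.
Exception (b) is satisfied on its face — the jarred condiments are home-kitchen produced; gross monthly sales are $580, below the $760 limit. However, paragraph (g) must be considered: (g) operates against (b): the jarred condiments contain meat. (b) is therefore removed.
Exception (c) requires that the number of selling days per month is under 6; but the number of selling days per month is 6, not under 6, so (c) is unavailable.
Exception (d): items are individually labelled; all sales are at a certified farmers' market — every condition holds. But: (i) operates against (d): the compliance score is 48 points, under the 50 points limit. (j) operates (a current Schedule A Approval is held), but is itself disapplied by (k): (k) is triggered — a current Provisional Declaration is held. (l) would limit (k) — the baseline figure is 410, less than the 445 limit — but (m) sets (l) aside: (m) operates against (l): aggregate throughput is 3,820 units, below the 4,120 units limit. (n), which would lift (m), is not engaged — there is no Standing Certificate in force. (d) is therefore removed.
Exception (e) requires that the reportable unit count is under 92; but the reportable unit count is 97, not under 92, so (e) is unavailable.
Every exception is unavailable, so the rule governs.

Yes — Rafael must hold a retail food licence.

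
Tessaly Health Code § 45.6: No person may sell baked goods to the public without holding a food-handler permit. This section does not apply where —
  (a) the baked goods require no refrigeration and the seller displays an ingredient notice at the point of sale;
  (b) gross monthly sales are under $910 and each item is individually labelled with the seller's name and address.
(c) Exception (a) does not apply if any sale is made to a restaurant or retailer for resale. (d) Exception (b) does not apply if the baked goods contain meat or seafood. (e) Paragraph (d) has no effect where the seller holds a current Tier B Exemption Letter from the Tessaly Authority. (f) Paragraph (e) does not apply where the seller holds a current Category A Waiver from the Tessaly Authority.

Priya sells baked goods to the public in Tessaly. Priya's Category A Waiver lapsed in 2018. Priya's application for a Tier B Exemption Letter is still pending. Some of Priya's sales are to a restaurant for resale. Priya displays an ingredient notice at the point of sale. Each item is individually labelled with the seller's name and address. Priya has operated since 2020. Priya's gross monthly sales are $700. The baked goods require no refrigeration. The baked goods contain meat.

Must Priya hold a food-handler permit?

All of (a)'s requirements are met (the baked goods are shelf-stable; an ingredient notice is displayed). Turning to paragraph (c): (c) operates against (a): some sales are to a restaurant for resale. (a) is therefore removed.
Exception (b) is satisfied on its face — gross monthly sales are $700, under the $910 limit; items are individually labelled. However, paragraphs (d)–(f) must be considered: (d) is engaged — the baked goods contain meat. (e), which would lift (d), is inapplicable — there is no Tier B Exemption Letter in force. (b) is therefore removed.
None of the exceptions is available; § 45.6 applies in full.

Yes — Priya must hold a food-handler permit.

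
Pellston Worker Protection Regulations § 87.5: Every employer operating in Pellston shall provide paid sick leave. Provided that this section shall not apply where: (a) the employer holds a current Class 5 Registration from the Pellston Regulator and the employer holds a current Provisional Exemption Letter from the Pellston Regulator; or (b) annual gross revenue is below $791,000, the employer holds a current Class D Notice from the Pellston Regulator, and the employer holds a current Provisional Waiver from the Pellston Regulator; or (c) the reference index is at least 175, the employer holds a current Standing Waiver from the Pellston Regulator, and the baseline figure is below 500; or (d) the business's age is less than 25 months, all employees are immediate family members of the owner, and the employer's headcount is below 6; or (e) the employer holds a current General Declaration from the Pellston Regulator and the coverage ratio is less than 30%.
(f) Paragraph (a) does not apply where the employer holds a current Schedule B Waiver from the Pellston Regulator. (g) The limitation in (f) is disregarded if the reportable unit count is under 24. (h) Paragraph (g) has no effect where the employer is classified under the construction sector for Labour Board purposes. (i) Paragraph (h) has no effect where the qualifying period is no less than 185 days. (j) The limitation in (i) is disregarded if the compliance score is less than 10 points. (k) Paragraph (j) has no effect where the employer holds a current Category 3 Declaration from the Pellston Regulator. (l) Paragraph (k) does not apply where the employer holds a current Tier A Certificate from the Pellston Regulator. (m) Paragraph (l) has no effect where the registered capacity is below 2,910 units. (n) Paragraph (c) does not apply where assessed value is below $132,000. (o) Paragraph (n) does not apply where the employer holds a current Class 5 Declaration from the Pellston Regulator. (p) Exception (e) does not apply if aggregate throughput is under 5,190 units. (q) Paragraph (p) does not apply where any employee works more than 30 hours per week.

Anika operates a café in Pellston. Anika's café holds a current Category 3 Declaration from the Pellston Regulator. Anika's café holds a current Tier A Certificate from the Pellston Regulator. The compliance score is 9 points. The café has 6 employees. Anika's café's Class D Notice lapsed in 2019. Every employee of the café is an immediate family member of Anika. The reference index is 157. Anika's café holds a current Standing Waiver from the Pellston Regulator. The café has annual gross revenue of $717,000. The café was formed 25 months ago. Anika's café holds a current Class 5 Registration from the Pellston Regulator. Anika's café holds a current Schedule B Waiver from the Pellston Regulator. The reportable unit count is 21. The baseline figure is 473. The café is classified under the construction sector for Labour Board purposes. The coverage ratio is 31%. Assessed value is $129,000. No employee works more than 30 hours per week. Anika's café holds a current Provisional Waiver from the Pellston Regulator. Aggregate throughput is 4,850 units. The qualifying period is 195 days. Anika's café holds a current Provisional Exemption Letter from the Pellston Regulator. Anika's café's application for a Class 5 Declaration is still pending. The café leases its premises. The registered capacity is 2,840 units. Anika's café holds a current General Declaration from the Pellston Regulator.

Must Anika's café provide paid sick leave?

No — exception (a) applies; Anika's café is not required to provide paid sick leave.

Exception (a)'s conditions are all satisfied: a current Class 5 Registration is held; a current Provisional Exemption Letter is held. Applying paragraphs (f)–(m): (f) would limit (a) — a current Schedule B Waiver is held — but (g) sets (f) aside: (g) is triggered — the reportable unit count is 21, under the 24 limit. (h) applies (the café is classified under the construction sector), but is itself disapplied by (i): (i) operates against (h): the qualifying period is 195 days, meeting the 185 days threshold. (j) would limit (i) — the compliance score is 9 points, less than the 10 points limit — but (k) sets (j) aside: (k) applies — a current Category 3 Declaration is held. (l) applies (a current Tier A Certificate is held), but yields to (m): (m) operates against (l): the registered capacity is 2,840 units, below the 2,910 units limit. Exception (a) stands.
Exception (b) fails — there is no Class D Notice in force.
Exception (c) fails — the reference index is 157, short of 175.
Exception (d) requires that the business's age is less than 25 months; but the business's age is 25 months, not less than 25 months, so (d) is unavailable.
Exception (e) requires that the coverage ratio is less than 30%; but the coverage ratio is 31%, not less than 30%, so (e) is unavailable.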